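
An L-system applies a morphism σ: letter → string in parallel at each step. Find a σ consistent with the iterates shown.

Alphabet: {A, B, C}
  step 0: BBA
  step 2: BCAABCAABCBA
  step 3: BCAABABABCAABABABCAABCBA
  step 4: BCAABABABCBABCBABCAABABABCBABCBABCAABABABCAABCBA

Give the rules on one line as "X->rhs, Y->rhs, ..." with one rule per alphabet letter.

  step 3 ⇒ step 4: BCAABABABCAABABABCAABCBA ⇒ BC·AA·BA·BA·BC·BA·BC·BA·BC·AA·BA·BA·BC·BA·BC·BA·BC·AA·BA·BA·BC·AA·BC·BA
    A ↦ BA
    B ↦ BC
    C ↦ AA

A->BA, B->BC, C->AA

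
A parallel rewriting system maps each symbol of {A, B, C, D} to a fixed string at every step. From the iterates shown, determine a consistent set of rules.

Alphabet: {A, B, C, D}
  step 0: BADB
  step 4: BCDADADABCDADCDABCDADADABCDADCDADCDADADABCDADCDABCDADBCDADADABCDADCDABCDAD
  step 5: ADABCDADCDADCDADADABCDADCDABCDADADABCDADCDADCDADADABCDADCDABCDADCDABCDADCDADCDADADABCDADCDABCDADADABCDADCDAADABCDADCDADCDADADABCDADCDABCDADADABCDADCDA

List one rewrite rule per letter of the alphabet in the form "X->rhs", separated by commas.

A->D, B->ADA, C->B, D->CDA

  step 4 ⇒ step 5: BCDADADABCDADCDABCDADADABCDADCDADCDADADABCDADCDABCDADBCDADADABCDADCDABCDAD ⇒ ADA·B·CDA·D·CDA·D·CDA·D·ADA·B·CDA·D·CDA·B·CDA·D·ADA·B·CDA·D·CDA·D·CDA·D·ADA·B·CDA·D·CDA·B·CDA·D·CDA·B·CDA·D·CDA·D·CDA·D·ADA·B·CDA·D·CDA·B·CDA·D·ADA·B·CDA·D·CDA·ADA·B·CDA·D·CDA·D·CDA·D·ADA·B·CDA·D·CDA·B·CDA·D·ADA·B·CDA·D·CDA
    A ↦ D
    B ↦ ADA
    C ↦ B
    D ↦ CDA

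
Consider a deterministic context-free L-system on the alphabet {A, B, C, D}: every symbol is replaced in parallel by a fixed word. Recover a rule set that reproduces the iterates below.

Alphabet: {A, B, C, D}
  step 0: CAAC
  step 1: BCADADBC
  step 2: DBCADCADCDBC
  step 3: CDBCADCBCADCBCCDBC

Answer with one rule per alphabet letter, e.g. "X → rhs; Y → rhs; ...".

A->AD, B->D, C->BC, D->C

  step 2 ⇒ step 3: DBCADCADCDBC ⇒ C·D·BC·AD·C·BC·AD·C·BC·C·D·BC
    A ↦ AD
    B ↦ D
    C ↦ BC
    D ↦ C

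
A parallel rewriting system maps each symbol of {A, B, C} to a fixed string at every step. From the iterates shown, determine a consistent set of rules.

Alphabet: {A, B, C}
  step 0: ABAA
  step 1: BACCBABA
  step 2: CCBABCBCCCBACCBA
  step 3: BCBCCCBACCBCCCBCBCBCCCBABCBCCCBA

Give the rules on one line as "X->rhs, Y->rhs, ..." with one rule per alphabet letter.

A->BA, B->CC, C->BC

  step 2 ⇒ step 3: CCBABCBCCCBACCBA ⇒ BC·BC·CC·BA·CC·BC·CC·BC·BC·BC·CC·BA·BC·BC·CC·BA
    A ↦ BA
    B ↦ CC
    C ↦ BC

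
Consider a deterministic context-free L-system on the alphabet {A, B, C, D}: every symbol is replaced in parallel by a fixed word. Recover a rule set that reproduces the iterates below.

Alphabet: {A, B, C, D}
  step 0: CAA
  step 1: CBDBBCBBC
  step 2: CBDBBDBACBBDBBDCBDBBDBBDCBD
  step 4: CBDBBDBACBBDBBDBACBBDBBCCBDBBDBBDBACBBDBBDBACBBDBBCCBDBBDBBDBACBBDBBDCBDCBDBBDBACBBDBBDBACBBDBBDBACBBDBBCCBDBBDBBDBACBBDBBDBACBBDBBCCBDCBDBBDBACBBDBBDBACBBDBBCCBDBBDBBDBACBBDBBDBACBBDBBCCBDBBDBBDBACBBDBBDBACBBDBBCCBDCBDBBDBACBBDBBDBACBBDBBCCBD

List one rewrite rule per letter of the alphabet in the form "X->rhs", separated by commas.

  step 1 ⇒ step 2: CBDBBCBBC ⇒ CBD·BBD·BAC·BBD·BBD·CBD·BBD·BBD·CBD
    B ↦ BBD
    C ↦ CBD
    D ↦ BAC
  step 0 ⇒ step 1: CAA ⇒ CBD·BBC·BBC
    A ↦ BBC

A->BBC, B->BBD, C->CBD, D->BAC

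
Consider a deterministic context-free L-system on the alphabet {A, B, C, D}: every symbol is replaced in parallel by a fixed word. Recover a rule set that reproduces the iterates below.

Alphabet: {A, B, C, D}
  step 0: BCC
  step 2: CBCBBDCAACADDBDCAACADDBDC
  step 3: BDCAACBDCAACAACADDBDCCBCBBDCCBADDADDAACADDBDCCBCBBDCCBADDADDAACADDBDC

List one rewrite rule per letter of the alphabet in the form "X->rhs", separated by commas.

  step 2 ⇒ step 3: CBCBBDCAACADDBDCAACADDBDC ⇒ BDC·AAC·BDC·AAC·AAC·ADD·BDC·CB·CB·BDC·CB·ADD·ADD·AAC·ADD·BDC·CB·CB·BDC·CB·ADD·ADD·AAC·ADD·BDC
    A ↦ CB
    B ↦ AAC
    C ↦ BDC
    D ↦ ADD

A->CB, B->AAC, C->BDC, D->ADD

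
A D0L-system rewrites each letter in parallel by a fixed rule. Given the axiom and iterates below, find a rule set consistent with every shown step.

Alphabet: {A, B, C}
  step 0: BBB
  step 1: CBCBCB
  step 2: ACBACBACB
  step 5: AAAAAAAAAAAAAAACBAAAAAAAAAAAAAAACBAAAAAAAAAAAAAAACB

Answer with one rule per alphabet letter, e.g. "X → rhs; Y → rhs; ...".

A->AA, B->CB, C->A

  step 1 ⇒ step 2: CBCBCB ⇒ A·CB·A·CB·A·CB
    B ↦ CB
    C ↦ A
    A ↦ AA  (constrained at step 2)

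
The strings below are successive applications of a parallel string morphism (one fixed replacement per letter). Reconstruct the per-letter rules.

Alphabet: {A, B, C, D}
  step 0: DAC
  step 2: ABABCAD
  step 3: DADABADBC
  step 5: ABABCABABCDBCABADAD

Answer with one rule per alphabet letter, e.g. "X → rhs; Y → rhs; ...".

  step 2 ⇒ step 3: ABABCAD ⇒ D·A·D·A·BA·D·BC
    A ↦ D
    B ↦ A
    C ↦ BA
    D ↦ BC

A->D, B->A, C->BA, D->BC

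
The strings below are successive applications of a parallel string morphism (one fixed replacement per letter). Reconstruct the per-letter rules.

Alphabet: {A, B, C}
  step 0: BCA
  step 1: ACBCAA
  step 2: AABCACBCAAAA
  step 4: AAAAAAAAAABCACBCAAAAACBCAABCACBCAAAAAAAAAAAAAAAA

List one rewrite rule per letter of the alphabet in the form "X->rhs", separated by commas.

  step 1 ⇒ step 2: ACBCAA ⇒ AA·BC·AC·BC·AA·AA
    A ↦ AA
    B ↦ AC
    C ↦ BC

A->AA, B->AC, C->BC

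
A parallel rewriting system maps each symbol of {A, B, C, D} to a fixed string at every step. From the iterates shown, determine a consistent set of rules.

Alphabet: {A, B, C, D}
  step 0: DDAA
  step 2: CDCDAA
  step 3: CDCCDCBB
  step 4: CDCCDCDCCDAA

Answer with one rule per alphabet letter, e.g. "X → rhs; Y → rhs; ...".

  step 3 ⇒ step 4: CDCCDCBB ⇒ CD·C·CD·CD·C·CD·A·A
    B ↦ A
    C ↦ CD
    D ↦ C
  step 2 ⇒ step 3: CDCDAA ⇒ CD·C·CD·C·B·B
    A ↦ B

A->B, B->A, C->CD, D->C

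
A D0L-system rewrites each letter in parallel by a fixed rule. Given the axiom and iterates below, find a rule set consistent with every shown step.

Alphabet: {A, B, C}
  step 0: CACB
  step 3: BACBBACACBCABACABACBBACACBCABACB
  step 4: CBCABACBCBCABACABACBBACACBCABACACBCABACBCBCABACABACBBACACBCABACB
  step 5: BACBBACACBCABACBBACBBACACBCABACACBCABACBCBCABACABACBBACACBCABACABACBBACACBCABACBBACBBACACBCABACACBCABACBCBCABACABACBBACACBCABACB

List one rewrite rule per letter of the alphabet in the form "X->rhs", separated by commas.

A->CA, B->CB, C->BA

  step 4 ⇒ step 5: CBCABACBCBCABACABACBBACACBCABACACBCABACBCBCABACABACBBACACBCABACB ⇒ BA·CB·BA·CA·CB·CA·BA·CB·BA·CB·BA·CA·CB·CA·BA·CA·CB·CA·BA·CB·CB·CA·BA·CA·BA·CB·BA·CA·CB·CA·BA·CA·BA·CB·BA·CA·CB·CA·BA·CB·BA·CB·BA·CA·CB·CA·BA·CA·CB·CA·BA·CB·CB·CA·BA·CA·BA·CB·BA·CA·CB·CA·BA·CB
    A ↦ CA
    B ↦ CB
    C ↦ BA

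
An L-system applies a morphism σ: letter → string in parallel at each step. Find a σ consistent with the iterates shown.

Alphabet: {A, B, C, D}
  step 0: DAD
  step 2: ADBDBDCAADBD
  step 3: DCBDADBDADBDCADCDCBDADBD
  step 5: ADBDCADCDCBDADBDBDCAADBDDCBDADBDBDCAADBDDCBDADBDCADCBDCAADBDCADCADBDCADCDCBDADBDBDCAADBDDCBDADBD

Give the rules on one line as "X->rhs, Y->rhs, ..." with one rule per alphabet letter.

A->DC, B->AD, C->CA, D->BD

  step 2 ⇒ step 3: ADBDBDCAADBD ⇒ DC·BD·AD·BD·AD·BD·CA·DC·DC·BD·AD·BD
    A ↦ DC
    B ↦ AD
    C ↦ CA
    D ↦ BD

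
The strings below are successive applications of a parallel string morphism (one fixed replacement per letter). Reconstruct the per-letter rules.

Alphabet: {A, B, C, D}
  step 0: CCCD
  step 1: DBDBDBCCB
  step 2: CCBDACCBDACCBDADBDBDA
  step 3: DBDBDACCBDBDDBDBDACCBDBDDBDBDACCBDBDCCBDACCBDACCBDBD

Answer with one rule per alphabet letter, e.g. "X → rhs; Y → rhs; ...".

A->DBD, B->DA, C->DB, D->CCB

  step 2 ⇒ step 3: CCBDACCBDACCBDADBDBDA ⇒ DB·DB·DA·CCB·DBD·DB·DB·DA·CCB·DBD·DB·DB·DA·CCB·DBD·CCB·DA·CCB·DA·CCB·DBD
    A ↦ DBD
    B ↦ DA
    C ↦ DB
    D ↦ CCB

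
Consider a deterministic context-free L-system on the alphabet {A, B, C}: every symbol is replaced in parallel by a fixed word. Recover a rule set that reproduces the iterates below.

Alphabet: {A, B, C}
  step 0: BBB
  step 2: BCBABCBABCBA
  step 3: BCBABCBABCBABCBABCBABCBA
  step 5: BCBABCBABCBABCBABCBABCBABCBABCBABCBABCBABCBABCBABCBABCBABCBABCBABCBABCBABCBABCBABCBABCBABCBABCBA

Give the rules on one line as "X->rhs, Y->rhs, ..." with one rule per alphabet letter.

  step 2 ⇒ step 3: BCBABCBABCBA ⇒ BC·BA·BC·BA·BC·BA·BC·BA·BC·BA·BC·BA
    A ↦ BA
    B ↦ BC
    C ↦ BA

A->BA, B->BC, C->BA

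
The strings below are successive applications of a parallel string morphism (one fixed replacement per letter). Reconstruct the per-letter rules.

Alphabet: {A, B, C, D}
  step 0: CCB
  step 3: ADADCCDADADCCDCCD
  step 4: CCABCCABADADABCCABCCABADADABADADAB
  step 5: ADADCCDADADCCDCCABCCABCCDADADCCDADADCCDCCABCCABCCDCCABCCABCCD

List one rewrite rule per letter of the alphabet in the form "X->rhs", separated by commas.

  step 4 ⇒ step 5: CCABCCABADADABCCABCCABADADABADADAB ⇒ AD·AD·CC·D·AD·AD·CC·D·CC·AB·CC·AB·CC·D·AD·AD·CC·D·AD·AD·CC·D·CC·AB·CC·AB·CC·D·CC·AB·CC·AB·CC·D
    A ↦ CC
    B ↦ D
    C ↦ AD
    D ↦ AB

A->CC, B->D, C->AD, D->AB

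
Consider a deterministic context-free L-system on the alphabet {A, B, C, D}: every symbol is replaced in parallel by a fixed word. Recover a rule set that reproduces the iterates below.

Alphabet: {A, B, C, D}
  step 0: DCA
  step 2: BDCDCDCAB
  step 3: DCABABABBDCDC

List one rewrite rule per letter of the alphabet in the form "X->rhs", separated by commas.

  step 2 ⇒ step 3: BDCDCDCAB ⇒ DC·A·B·A·B·A·B·BDC·DC
    A ↦ BDC
    B ↦ DC
    C ↦ B
    D ↦ A

A->BDC, B->DC, C->B, D->A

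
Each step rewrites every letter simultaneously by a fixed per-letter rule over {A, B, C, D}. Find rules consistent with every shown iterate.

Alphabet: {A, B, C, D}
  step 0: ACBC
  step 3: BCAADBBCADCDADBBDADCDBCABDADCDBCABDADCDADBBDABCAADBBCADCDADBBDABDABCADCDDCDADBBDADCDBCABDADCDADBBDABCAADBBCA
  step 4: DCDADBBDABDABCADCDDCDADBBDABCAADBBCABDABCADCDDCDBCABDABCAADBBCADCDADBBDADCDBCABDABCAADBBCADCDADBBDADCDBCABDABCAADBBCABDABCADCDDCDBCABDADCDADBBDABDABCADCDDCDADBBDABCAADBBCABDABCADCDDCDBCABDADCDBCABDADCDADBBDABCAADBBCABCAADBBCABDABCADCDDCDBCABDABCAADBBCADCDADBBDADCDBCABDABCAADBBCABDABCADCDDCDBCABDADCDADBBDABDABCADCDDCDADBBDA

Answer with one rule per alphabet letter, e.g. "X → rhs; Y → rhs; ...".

A->BDA, B->DCD, C->ADB, D->BCA

  step 3 ⇒ step 4: BCAADBBCADCDADBBDADCDBCABDADCDBCABDADCDADBBDABCAADBBCADCDADBBDABDABCADCDDCDADBBDADCDBCABDADCDADBBDABCAADBBCA ⇒ DCD·ADB·BDA·BDA·BCA·DCD·DCD·ADB·BDA·BCA·ADB·BCA·BDA·BCA·DCD·DCD·BCA·BDA·BCA·ADB·BCA·DCD·ADB·BDA·DCD·BCA·BDA·BCA·ADB·BCA·DCD·ADB·BDA·DCD·BCA·BDA·BCA·ADB·BCA·BDA·BCA·DCD·DCD·BCA·BDA·DCD·ADB·BDA·BDA·BCA·DCD·DCD·ADB·BDA·BCA·ADB·BCA·BDA·BCA·DCD·DCD·BCA·BDA·DCD·BCA·BDA·DCD·ADB·BDA·BCA·ADB·BCA·BCA·ADB·BCA·BDA·BCA·DCD·DCD·BCA·BDA·BCA·ADB·BCA·DCD·ADB·BDA·DCD·BCA·BDA·BCA·ADB·BCA·BDA·BCA·DCD·DCD·BCA·BDA·DCD·ADB·BDA·BDA·BCA·DCD·DCD·ADB·BDA
    A ↦ BDA
    B ↦ DCD
    C ↦ ADB
    D ↦ BCA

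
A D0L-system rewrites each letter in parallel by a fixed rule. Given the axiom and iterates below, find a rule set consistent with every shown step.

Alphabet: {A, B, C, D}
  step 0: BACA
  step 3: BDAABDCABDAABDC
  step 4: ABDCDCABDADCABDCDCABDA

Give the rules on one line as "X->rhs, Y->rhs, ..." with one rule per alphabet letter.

  step 3 ⇒ step 4: BDAABDCABDAABDC ⇒ A·B·DC·DC·A·B·DA·DC·A·B·DC·DC·A·B·DA
    A ↦ DC
    B ↦ A
    C ↦ DA
    D ↦ B

A->DC, B->A, C->DA, D->B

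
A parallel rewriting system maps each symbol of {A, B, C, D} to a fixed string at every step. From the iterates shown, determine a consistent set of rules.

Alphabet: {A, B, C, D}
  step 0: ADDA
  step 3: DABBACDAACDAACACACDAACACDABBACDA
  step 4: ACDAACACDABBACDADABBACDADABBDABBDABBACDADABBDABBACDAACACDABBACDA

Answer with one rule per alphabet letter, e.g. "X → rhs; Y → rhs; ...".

A->DA, B->AC, C->BB, D->AC

  step 3 ⇒ step 4: DABBACDAACDAACACACDAACACDABBACDA ⇒ AC·DA·AC·AC·DA·BB·AC·DA·DA·BB·AC·DA·DA·BB·DA·BB·DA·BB·AC·DA·DA·BB·DA·BB·AC·DA·AC·AC·DA·BB·AC·DA
    A ↦ DA
    B ↦ AC
    C ↦ BB
    D ↦ AC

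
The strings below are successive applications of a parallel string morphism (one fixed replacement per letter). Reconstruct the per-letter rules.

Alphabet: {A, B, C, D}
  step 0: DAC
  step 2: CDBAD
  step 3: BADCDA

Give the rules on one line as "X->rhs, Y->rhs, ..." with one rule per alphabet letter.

A->CD, B->D, C->B, D->A

  step 2 ⇒ step 3: CDBAD ⇒ B·A·D·CD·A
    A ↦ CD
    B ↦ D
    C ↦ B
    D ↦ A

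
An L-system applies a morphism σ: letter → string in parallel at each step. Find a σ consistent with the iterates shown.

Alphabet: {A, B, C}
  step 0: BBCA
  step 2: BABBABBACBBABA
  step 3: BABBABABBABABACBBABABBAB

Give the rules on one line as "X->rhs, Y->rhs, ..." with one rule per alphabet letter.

  step 2 ⇒ step 3: BABBABBACBBABA ⇒ BA·B·BA·BA·B·BA·BA·B·ACB·BA·BA·B·BA·B
    A ↦ B
    B ↦ BA
    C ↦ ACB

A->B, B->BA, C->ACB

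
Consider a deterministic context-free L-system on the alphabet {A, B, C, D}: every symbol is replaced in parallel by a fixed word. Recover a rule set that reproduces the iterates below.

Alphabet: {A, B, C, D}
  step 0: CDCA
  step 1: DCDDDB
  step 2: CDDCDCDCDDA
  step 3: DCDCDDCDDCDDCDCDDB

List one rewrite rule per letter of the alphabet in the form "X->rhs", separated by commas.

  step 2 ⇒ step 3: CDDCDCDCDDA ⇒ D·CD·CD·D·CD·D·CD·D·CD·CD·DB
    A ↦ DB
    C ↦ D
    D ↦ CD
  step 1 ⇒ step 2: DCDDDB ⇒ CD·D·CD·CD·CD·DA
    B ↦ DA

A->DB, B->DA, C->D, D->CD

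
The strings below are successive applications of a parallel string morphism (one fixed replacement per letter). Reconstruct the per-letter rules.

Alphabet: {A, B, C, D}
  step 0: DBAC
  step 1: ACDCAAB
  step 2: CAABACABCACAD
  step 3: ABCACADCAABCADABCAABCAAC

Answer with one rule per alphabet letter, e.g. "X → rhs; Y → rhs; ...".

A->CA, B->D, C->AB, D->AC

  step 2 ⇒ step 3: CAABACABCACAD ⇒ AB·CA·CA·D·CA·AB·CA·D·AB·CA·AB·CA·AC
    A ↦ CA
    B ↦ D
    C ↦ AB
    D ↦ AC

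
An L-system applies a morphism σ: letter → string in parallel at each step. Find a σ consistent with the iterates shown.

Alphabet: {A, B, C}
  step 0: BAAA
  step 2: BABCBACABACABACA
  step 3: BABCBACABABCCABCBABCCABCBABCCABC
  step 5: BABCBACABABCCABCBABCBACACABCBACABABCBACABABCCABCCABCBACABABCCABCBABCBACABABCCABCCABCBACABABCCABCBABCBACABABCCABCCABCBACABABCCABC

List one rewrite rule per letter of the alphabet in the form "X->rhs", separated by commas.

  step 2 ⇒ step 3: BABCBACABACABACA ⇒ BA·BC·BA·CA·BA·BC·CA·BC·BA·BC·CA·BC·BA·BC·CA·BC
    A ↦ BC
    B ↦ BA
    C ↦ CA

A->BC, B->BA, C->CA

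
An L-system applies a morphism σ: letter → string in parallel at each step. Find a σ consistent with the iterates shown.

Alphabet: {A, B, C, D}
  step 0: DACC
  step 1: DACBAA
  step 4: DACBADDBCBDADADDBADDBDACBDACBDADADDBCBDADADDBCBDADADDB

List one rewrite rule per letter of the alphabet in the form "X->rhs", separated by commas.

  step 0 ⇒ step 1: DACC ⇒ DA·CB·A·A
    A ↦ CB
    C ↦ A
    D ↦ DA
    B ↦ DDB  (constrained at step 1)

A->CB, B->DDB, C->A, D->DA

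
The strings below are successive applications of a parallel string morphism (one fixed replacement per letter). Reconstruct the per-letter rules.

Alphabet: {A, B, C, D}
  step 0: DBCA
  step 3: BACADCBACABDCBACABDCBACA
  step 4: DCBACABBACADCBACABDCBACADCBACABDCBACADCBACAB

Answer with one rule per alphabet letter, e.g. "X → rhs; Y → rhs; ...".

A->B, B->DC, C->ACA, D->B

  step 3 ⇒ step 4: BACADCBACABDCBACABDCBACA ⇒ DC·B·ACA·B·B·ACA·DC·B·ACA·B·DC·B·ACA·DC·B·ACA·B·DC·B·ACA·DC·B·ACA·B
    A ↦ B
    B ↦ DC
    C ↦ ACA
    D ↦ B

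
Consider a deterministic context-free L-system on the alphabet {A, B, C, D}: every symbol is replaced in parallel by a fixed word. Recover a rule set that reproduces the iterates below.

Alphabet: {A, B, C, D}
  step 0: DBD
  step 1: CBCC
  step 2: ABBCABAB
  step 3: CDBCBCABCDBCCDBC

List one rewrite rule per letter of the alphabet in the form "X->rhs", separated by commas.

  step 2 ⇒ step 3: ABBCABAB ⇒ CD·BC·BC·AB·CD·BC·CD·BC
    A ↦ CD
    B ↦ BC
    C ↦ AB
  step 0 ⇒ step 1: DBD ⇒ C·BC·C
    D ↦ C

A->CD, B->BC, C->AB, D->C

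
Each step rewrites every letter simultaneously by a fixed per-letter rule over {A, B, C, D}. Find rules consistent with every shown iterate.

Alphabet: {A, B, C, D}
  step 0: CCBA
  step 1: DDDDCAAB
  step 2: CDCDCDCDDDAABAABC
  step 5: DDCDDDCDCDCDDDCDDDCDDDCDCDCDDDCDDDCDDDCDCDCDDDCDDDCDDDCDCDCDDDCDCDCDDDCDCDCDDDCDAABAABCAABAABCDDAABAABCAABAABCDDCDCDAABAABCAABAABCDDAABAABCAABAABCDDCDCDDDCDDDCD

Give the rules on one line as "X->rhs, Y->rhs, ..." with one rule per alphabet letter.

  step 1 ⇒ step 2: DDDDCAAB ⇒ CD·CD·CD·CD·DD·AAB·AAB·C
    A ↦ AAB
    B ↦ C
    C ↦ DD
    D ↦ CD

A->AAB, B->C, C->DD, D->CD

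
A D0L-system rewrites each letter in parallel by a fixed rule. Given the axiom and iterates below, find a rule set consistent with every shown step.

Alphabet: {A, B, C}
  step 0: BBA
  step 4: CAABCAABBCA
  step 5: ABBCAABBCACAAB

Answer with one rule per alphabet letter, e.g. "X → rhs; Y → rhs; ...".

  step 4 ⇒ step 5: CAABCAABBCA ⇒ A·B·B·CA·A·B·B·CA·CA·A·B
    A ↦ B
    B ↦ CA
    C ↦ A

A->B, B->CA, C->A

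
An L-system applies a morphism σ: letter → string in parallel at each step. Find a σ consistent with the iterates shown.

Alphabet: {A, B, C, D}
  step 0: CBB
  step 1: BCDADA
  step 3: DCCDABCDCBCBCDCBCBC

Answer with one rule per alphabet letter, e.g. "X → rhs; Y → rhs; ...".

A->C, B->DA, C->BC, D->DC

  step 0 ⇒ step 1: CBB ⇒ BC·DA·DA
    B ↦ DA
    C ↦ BC
    A ↦ C  (constrained at step 1)
    D ↦ DC  (constrained at step 1)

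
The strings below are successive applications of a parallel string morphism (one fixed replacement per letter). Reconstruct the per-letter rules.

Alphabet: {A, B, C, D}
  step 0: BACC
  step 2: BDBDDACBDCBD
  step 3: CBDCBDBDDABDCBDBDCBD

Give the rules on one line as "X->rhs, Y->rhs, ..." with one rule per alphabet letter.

A->DA, B->C, C->BD, D->BD

  step 2 ⇒ step 3: BDBDDACBDCBD ⇒ C·BD·C·BD·BD·DA·BD·C·BD·BD·C·BD
    A ↦ DA
    B ↦ C
    C ↦ BD
    D ↦ BD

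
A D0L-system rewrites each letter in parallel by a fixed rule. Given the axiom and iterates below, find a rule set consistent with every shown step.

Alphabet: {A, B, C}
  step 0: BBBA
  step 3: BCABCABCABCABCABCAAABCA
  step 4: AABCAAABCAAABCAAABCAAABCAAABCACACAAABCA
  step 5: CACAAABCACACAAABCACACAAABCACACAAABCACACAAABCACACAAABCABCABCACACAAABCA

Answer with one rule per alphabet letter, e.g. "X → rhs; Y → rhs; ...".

  step 4 ⇒ step 5: AABCAAABCAAABCAAABCAAABCAAABCACACAAABCA ⇒ CA·CA·AA·B·CA·CA·CA·AA·B·CA·CA·CA·AA·B·CA·CA·CA·AA·B·CA·CA·CA·AA·B·CA·CA·CA·AA·B·CA·B·CA·B·CA·CA·CA·AA·B·CA
    A ↦ CA
    B ↦ AA
    C ↦ B

A->CA, B->AA, C->B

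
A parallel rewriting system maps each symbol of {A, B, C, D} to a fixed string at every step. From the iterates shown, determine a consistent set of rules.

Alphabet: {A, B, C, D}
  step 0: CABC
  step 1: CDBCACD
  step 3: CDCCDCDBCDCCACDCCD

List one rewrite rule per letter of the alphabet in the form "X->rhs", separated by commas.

A->B, B->CA, C->CD, D->C

  step 0 ⇒ step 1: CABC ⇒ CD·B·CA·CD
    A ↦ B
    B ↦ CA
    C ↦ CD
    D ↦ C  (constrained at step 1)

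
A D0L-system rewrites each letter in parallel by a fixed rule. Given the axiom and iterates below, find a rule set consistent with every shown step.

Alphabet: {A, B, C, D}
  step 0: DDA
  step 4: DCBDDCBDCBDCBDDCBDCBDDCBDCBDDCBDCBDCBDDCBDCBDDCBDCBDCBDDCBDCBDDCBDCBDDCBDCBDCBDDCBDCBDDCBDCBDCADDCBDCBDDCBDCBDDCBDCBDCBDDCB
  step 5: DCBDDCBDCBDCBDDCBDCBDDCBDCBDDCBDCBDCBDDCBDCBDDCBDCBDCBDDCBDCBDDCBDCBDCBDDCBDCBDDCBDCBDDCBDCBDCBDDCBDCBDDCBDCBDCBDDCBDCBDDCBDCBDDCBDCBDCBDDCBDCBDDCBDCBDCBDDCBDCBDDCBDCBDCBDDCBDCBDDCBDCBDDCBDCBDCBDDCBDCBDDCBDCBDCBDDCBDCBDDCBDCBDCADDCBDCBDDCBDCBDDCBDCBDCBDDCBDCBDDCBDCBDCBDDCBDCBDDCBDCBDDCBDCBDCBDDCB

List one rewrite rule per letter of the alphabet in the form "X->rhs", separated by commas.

A->CAD, B->DCB, C->D, D->DCB

  step 4 ⇒ step 5: DCBDDCBDCBDCBDDCBDCBDDCBDCBDDCBDCBDCBDDCBDCBDDCBDCBDCBDDCBDCBDDCBDCBDDCBDCBDCBDDCBDCBDDCBDCBDCADDCBDCBDDCBDCBDDCBDCBDCBDDCB ⇒ DCB·D·DCB·DCB·DCB·D·DCB·DCB·D·DCB·DCB·D·DCB·DCB·DCB·D·DCB·DCB·D·DCB·DCB·DCB·D·DCB·DCB·D·DCB·DCB·DCB·D·DCB·DCB·D·DCB·DCB·D·DCB·DCB·DCB·D·DCB·DCB·D·DCB·DCB·DCB·D·DCB·DCB·D·DCB·DCB·D·DCB·DCB·DCB·D·DCB·DCB·D·DCB·DCB·DCB·D·DCB·DCB·D·DCB·DCB·DCB·D·DCB·DCB·D·DCB·DCB·D·DCB·DCB·DCB·D·DCB·DCB·D·DCB·DCB·DCB·D·DCB·DCB·D·DCB·DCB·D·CAD·DCB·DCB·D·DCB·DCB·D·DCB·DCB·DCB·D·DCB·DCB·D·DCB·DCB·DCB·D·DCB·DCB·D·DCB·DCB·D·DCB·DCB·DCB·D·DCB
    A ↦ CAD
    B ↦ DCB
    C ↦ D
    D ↦ DCB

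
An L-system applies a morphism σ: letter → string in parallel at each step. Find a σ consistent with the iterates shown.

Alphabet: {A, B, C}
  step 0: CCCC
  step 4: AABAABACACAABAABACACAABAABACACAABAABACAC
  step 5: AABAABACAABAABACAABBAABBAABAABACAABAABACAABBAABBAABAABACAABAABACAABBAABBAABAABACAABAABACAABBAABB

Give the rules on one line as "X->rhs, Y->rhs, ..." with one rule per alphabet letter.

A->AAB, B->AC, C->B

  step 4 ⇒ step 5: AABAABACACAABAABACACAABAABACACAABAABACAC ⇒ AAB·AAB·AC·AAB·AAB·AC·AAB·B·AAB·B·AAB·AAB·AC·AAB·AAB·AC·AAB·B·AAB·B·AAB·AAB·AC·AAB·AAB·AC·AAB·B·AAB·B·AAB·AAB·AC·AAB·AAB·AC·AAB·B·AAB·B
    A ↦ AAB
    B ↦ AC
    C ↦ B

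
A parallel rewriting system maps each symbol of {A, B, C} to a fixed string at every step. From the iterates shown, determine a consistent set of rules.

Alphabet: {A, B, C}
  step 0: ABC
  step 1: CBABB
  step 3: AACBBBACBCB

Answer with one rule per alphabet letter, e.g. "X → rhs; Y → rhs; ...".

  step 0 ⇒ step 1: ABC ⇒ CB·A·BB
    A ↦ CB
    B ↦ A
    C ↦ BB

A->CB, B->A, C->BB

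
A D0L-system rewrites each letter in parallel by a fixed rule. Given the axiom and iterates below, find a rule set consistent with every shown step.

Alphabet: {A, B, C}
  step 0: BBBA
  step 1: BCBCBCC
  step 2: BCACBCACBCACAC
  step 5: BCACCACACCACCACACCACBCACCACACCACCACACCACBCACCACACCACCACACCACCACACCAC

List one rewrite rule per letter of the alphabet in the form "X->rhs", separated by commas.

A->C, B->BC, C->AC

  step 1 ⇒ step 2: BCBCBCC ⇒ BC·AC·BC·AC·BC·AC·AC
    B ↦ BC
    C ↦ AC
  step 0 ⇒ step 1: BBBA ⇒ BC·BC·BC·C
    A ↦ C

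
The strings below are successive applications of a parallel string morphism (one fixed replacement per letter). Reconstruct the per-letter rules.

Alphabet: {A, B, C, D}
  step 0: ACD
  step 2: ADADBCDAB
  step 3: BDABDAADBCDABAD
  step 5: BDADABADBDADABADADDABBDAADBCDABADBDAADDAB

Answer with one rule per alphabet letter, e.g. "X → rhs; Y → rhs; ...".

  step 2 ⇒ step 3: ADADBCDAB ⇒ B·DA·B·DA·AD·BC·DA·B·AD
    A ↦ B
    B ↦ AD
    C ↦ BC
    D ↦ DA

A->B, B->AD, C->BC, D->DA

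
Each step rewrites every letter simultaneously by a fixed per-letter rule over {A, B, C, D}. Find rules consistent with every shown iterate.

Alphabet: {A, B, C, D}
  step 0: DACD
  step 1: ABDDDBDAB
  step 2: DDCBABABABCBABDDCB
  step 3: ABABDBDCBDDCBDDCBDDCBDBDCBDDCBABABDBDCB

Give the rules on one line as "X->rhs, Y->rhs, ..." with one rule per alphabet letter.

  step 2 ⇒ step 3: DDCBABABABCBABDDCB ⇒ AB·AB·DBD·CB·DD·CB·DD·CB·DD·CB·DBD·CB·DD·CB·AB·AB·DBD·CB
    A ↦ DD
    B ↦ CB
    C ↦ DBD
    D ↦ AB

A->DD, B->CB, C->DBD, D->AB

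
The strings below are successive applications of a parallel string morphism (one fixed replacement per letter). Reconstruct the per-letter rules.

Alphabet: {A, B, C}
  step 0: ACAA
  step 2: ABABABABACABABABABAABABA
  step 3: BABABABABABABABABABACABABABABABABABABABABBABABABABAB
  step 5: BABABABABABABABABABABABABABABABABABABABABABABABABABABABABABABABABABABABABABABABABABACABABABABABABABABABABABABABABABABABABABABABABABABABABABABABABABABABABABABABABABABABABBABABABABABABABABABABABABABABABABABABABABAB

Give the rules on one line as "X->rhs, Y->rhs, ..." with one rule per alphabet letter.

A->BAB, B->A, C->ACA

  step 2 ⇒ step 3: ABABABABACABABABABAABABA ⇒ BAB·A·BAB·A·BAB·A·BAB·A·BAB·ACA·BAB·A·BAB·A·BAB·A·BAB·A·BAB·BAB·A·BAB·A·BAB
    A ↦ BAB
    B ↦ A
    C ↦ ACA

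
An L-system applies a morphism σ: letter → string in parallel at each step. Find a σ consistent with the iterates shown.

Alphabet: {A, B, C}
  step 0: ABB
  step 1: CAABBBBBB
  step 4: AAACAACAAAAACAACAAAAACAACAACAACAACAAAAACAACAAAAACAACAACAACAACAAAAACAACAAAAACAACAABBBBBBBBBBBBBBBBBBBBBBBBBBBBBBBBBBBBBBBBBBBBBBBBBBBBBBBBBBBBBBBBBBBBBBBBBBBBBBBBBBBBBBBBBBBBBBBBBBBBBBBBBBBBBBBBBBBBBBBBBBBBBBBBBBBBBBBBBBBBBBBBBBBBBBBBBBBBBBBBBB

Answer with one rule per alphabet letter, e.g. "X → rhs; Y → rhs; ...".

  step 0 ⇒ step 1: ABB ⇒ CAA·BBB·BBB
    A ↦ CAA
    B ↦ BBB
    C ↦ AAA  (constrained at step 1)

A->CAA, B->BBB, C->AAA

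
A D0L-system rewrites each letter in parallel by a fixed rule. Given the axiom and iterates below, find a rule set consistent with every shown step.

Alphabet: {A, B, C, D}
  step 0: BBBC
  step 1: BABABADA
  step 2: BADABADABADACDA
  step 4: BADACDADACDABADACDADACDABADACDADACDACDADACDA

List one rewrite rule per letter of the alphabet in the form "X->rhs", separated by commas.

  step 1 ⇒ step 2: BABABADA ⇒ BA·DA·BA·DA·BA·DA·C·DA
    A ↦ DA
    B ↦ BA
    D ↦ C
  step 0 ⇒ step 1: BBBC ⇒ BA·BA·BA·DA
    C ↦ DA

A->DA, B->BA, C->DA, D->C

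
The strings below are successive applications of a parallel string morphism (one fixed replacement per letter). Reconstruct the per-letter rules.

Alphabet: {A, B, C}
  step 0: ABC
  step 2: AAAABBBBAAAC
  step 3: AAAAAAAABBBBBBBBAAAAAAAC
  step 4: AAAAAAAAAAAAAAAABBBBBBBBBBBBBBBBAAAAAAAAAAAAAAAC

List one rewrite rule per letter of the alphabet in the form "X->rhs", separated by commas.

  step 3 ⇒ step 4: AAAAAAAABBBBBBBBAAAAAAAC ⇒ AA·AA·AA·AA·AA·AA·AA·AA·BB·BB·BB·BB·BB·BB·BB·BB·AA·AA·AA·AA·AA·AA·AA·AC
    A ↦ AA
    B ↦ BB
    C ↦ AC

A->AA, B->BB, C->AC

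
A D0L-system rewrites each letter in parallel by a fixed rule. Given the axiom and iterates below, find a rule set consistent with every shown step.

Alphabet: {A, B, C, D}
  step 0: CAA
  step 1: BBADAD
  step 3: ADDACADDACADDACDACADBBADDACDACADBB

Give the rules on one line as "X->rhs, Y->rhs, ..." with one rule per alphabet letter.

  step 0 ⇒ step 1: CAA ⇒ BB·AD·AD
    A ↦ AD
    C ↦ BB
    B ↦ AD  (constrained at step 1)
    D ↦ DAC  (constrained at step 1)

A->AD, B->AD, C->BB, D->DAC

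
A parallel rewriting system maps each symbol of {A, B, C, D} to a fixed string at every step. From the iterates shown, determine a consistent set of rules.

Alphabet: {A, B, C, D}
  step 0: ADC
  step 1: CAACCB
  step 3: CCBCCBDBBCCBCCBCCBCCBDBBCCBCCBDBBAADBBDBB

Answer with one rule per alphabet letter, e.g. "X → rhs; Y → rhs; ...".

A->C, B->DBB, C->CCB, D->AA

  step 0 ⇒ step 1: ADC ⇒ C·AA·CCB
    A ↦ C
    C ↦ CCB
    D ↦ AA
    B ↦ DBB  (constrained at step 1)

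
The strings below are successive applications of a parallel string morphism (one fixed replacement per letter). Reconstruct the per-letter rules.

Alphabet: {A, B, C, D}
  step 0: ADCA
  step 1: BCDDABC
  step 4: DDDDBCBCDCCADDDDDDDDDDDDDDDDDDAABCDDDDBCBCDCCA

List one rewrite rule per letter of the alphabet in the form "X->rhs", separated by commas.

A->BC, B->DCC, C->A, D->DD

  step 0 ⇒ step 1: ADCA ⇒ BC·DD·A·BC
    A ↦ BC
    C ↦ A
    D ↦ DD
    B ↦ DCC  (constrained at step 1)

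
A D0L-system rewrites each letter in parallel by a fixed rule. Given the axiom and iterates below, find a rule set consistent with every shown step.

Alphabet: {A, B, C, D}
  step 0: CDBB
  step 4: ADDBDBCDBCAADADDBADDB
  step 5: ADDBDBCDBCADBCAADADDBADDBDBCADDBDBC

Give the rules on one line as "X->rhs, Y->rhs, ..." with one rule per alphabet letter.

  step 4 ⇒ step 5: ADDBDBCDBCAADADDBADDB ⇒ AD·DB·DB·C·DB·C·A·DB·C·A·AD·AD·DB·AD·DB·DB·C·AD·DB·DB·C
    A ↦ AD
    B ↦ C
    C ↦ A
    D ↦ DB

A->AD, B->C, C->A, D->DB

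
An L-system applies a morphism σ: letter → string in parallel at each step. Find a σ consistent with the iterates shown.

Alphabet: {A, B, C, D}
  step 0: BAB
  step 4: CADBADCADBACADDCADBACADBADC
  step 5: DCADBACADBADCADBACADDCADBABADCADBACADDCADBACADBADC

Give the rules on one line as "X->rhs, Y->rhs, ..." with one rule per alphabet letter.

A->AD, B->C, C->DC, D->BA

  step 4 ⇒ step 5: CADBADCADBACADDCADBACADBADC ⇒ DC·AD·BA·C·AD·BA·DC·AD·BA·C·AD·DC·AD·BA·BA·DC·AD·BA·C·AD·DC·AD·BA·C·AD·BA·DC
    A ↦ AD
    B ↦ C
    C ↦ DC
    D ↦ BA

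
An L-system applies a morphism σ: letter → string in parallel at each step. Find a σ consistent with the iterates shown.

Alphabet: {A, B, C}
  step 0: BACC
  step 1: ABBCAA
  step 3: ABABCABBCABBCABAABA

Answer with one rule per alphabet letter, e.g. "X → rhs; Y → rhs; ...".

A->BC, B->AB, C->A

  step 0 ⇒ step 1: BACC ⇒ AB·BC·A·A
    A ↦ BC
    B ↦ AB
    C ↦ A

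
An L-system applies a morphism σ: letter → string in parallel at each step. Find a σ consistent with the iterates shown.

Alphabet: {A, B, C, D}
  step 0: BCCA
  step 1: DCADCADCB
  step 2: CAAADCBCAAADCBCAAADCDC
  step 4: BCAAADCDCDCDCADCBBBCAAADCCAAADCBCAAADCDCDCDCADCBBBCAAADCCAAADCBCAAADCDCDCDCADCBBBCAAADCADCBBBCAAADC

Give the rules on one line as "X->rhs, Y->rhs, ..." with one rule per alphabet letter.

A->B, B->DC, C->ADC, D->CAA

  step 1 ⇒ step 2: DCADCADCB ⇒ CAA·ADC·B·CAA·ADC·B·CAA·ADC·DC
    A ↦ B
    B ↦ DC
    C ↦ ADC
    D ↦ CAA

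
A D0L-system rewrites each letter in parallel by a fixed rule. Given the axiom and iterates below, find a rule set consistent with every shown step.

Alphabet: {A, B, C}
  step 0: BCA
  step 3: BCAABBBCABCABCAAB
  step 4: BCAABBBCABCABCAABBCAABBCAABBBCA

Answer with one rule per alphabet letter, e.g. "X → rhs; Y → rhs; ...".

A->B, B->BCA, C->A

  step 3 ⇒ step 4: BCAABBBCABCABCAAB ⇒ BCA·A·B·B·BCA·BCA·BCA·A·B·BCA·A·B·BCA·A·B·B·BCA
    A ↦ B
    B ↦ BCA
    C ↦ A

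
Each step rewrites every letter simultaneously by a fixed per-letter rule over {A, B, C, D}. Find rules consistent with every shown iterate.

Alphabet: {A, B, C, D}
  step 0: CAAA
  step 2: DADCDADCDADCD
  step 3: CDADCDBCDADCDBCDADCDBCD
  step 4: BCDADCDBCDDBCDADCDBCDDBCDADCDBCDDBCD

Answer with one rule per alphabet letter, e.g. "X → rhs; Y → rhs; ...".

  step 3 ⇒ step 4: CDADCDBCDADCDBCDADCDBCD ⇒ B·CD·AD·CD·B·CD·D·B·CD·AD·CD·B·CD·D·B·CD·AD·CD·B·CD·D·B·CD
    A ↦ AD
    B ↦ D
    C ↦ B
    D ↦ CD

A->AD, B->D, C->B, D->CD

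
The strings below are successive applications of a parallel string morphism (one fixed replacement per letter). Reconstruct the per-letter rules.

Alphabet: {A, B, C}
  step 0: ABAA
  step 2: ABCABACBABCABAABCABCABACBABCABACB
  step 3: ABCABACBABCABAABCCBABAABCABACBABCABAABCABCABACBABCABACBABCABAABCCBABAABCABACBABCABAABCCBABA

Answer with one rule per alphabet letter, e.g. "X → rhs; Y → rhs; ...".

  step 2 ⇒ step 3: ABCABACBABCABAABCABCABACBABCABACB ⇒ ABC·ABA·CB·ABC·ABA·ABC·CB·ABA·ABC·ABA·CB·ABC·ABA·ABC·ABC·ABA·CB·ABC·ABA·CB·ABC·ABA·ABC·CB·ABA·ABC·ABA·CB·ABC·ABA·ABC·CB·ABA
    A ↦ ABC
    B ↦ ABA
    C ↦ CB

A->ABC, B->ABA, C->CB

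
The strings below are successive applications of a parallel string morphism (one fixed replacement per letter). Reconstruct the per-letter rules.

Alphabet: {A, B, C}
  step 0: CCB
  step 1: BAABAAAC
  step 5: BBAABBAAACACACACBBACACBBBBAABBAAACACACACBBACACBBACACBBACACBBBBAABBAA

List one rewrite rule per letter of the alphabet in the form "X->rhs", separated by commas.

A->B, B->AC, C->BAA

  step 0 ⇒ step 1: CCB ⇒ BAA·BAA·AC
    B ↦ AC
    C ↦ BAA
    A ↦ B  (constrained at step 1)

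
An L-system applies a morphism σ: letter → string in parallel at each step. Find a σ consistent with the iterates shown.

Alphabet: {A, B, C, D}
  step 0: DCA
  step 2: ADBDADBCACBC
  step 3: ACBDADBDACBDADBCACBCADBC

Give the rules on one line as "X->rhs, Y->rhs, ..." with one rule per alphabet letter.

A->AC, B->AD, C->BC, D->BD

  step 2 ⇒ step 3: ADBDADBCACBC ⇒ AC·BD·AD·BD·AC·BD·AD·BC·AC·BC·AD·BC
    A ↦ AC
    B ↦ AD
    C ↦ BC
    D ↦ BD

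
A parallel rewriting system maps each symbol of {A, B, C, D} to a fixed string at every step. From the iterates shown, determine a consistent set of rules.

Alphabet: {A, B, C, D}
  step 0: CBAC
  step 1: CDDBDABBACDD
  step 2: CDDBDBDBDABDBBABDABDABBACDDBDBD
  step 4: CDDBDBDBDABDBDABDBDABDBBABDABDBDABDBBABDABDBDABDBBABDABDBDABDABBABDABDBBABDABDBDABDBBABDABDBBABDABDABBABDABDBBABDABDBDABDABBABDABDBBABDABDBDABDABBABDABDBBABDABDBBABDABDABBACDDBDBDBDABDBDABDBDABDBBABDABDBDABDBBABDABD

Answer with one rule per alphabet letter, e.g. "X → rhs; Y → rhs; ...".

  step 1 ⇒ step 2: CDDBDABBACDD ⇒ CDD·BD·BD·BDA·BD·BBA·BDA·BDA·BBA·CDD·BD·BD
    A ↦ BBA
    B ↦ BDA
    C ↦ CDD
    D ↦ BD

A->BBA, B->BDA, C->CDD, D->BD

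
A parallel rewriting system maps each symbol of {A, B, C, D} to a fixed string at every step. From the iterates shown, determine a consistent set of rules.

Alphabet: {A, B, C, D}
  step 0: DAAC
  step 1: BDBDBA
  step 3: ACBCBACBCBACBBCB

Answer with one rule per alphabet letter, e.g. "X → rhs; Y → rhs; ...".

A->DB, B->CB, C->A, D->B

  step 0 ⇒ step 1: DAAC ⇒ B·DB·DB·A
    A ↦ DB
    C ↦ A
    D ↦ B
    B ↦ CB  (constrained at step 1)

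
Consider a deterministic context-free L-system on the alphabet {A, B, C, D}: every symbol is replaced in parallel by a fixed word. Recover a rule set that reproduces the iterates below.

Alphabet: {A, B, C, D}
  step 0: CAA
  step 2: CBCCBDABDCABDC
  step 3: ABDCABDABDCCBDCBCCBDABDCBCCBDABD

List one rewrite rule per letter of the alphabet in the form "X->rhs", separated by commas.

A->CB, B->C, C->ABD, D->CBD

  step 2 ⇒ step 3: CBCCBDABDCABDC ⇒ ABD·C·ABD·ABD·C·CBD·CB·C·CBD·ABD·CB·C·CBD·ABD
    A ↦ CB
    B ↦ C
    C ↦ ABD
    D ↦ CBD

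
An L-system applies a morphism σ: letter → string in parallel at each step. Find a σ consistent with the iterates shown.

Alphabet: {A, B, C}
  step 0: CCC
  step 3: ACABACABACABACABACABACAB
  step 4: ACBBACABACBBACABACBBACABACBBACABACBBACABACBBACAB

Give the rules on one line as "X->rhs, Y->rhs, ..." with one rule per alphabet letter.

A->AC, B->AB, C->BB

  step 3 ⇒ step 4: ACABACABACABACABACABACAB ⇒ AC·BB·AC·AB·AC·BB·AC·AB·AC·BB·AC·AB·AC·BB·AC·AB·AC·BB·AC·AB·AC·BB·AC·AB
    A ↦ AC
    B ↦ AB
    C ↦ BB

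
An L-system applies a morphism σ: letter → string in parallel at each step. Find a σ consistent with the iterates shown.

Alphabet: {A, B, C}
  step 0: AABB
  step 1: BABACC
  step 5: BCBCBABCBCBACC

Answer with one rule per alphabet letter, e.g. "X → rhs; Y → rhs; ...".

A->BA, B->C, C->B

  step 0 ⇒ step 1: AABB ⇒ BA·BA·C·C
    A ↦ BA
    B ↦ C
    C ↦ B  (constrained at step 1)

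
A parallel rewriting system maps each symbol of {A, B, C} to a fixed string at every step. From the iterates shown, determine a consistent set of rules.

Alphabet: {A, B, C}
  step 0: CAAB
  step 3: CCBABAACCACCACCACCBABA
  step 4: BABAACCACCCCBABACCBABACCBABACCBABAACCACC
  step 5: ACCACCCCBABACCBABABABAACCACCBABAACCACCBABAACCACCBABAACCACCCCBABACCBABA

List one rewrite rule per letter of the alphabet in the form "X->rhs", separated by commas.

  step 4 ⇒ step 5: BABAACCACCCCBABACCBABACCBABACCBABAACCACC ⇒ A·CC·A·CC·CC·BA·BA·CC·BA·BA·BA·BA·A·CC·A·CC·BA·BA·A·CC·A·CC·BA·BA·A·CC·A·CC·BA·BA·A·CC·A·CC·CC·BA·BA·CC·BA·BA
    A ↦ CC
    B ↦ A
    C ↦ BA

A->CC, B->A, C->BA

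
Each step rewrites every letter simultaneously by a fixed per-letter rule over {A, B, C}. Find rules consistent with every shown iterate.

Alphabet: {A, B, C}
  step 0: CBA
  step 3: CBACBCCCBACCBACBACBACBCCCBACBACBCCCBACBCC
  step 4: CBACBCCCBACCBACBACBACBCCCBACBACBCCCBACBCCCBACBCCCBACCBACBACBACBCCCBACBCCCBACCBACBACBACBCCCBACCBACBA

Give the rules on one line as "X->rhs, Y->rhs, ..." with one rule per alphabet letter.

A->BCC, B->C, C->CBA

  step 3 ⇒ step 4: CBACBCCCBACCBACBACBACBCCCBACBACBCCCBACBCC ⇒ CBA·C·BCC·CBA·C·CBA·CBA·CBA·C·BCC·CBA·CBA·C·BCC·CBA·C·BCC·CBA·C·BCC·CBA·C·CBA·CBA·CBA·C·BCC·CBA·C·BCC·CBA·C·CBA·CBA·CBA·C·BCC·CBA·C·CBA·CBA
    A ↦ BCC
    B ↦ C
    C ↦ CBA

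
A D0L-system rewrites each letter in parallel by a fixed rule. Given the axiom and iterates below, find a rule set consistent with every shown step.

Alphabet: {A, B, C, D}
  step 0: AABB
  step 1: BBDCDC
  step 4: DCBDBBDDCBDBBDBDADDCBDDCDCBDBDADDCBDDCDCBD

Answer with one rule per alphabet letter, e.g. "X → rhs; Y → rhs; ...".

A->B, B->DC, C->AD, D->BD

  step 0 ⇒ step 1: AABB ⇒ B·B·DC·DC
    A ↦ B
    B ↦ DC
    C ↦ AD  (constrained at step 1)
    D ↦ BD  (constrained at step 1)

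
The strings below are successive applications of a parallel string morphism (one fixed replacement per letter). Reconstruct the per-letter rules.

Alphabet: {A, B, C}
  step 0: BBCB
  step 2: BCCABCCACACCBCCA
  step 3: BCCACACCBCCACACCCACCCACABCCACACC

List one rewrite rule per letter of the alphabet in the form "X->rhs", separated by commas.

A->CC, B->BC, C->CA

  step 2 ⇒ step 3: BCCABCCACACCBCCA ⇒ BC·CA·CA·CC·BC·CA·CA·CC·CA·CC·CA·CA·BC·CA·CA·CC
    A ↦ CC
    B ↦ BC
    C ↦ CA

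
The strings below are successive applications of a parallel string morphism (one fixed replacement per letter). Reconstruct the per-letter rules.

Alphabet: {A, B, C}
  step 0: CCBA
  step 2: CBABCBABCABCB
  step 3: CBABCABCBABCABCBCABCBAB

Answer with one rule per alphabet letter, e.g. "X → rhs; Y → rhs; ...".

  step 2 ⇒ step 3: CBABCBABCABCB ⇒ CB·AB·C·AB·CB·AB·C·AB·CB·C·AB·CB·AB
    A ↦ C
    B ↦ AB
    C ↦ CB

A->C, B->AB, C->CB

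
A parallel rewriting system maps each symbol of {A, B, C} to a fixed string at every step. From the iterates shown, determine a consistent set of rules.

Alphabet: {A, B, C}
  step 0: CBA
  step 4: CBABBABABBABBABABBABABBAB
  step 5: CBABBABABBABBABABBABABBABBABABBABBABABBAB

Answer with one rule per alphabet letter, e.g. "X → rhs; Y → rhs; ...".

  step 4 ⇒ step 5: CBABBABABBABBABABBABABBAB ⇒ CB·AB·B·AB·AB·B·AB·B·AB·AB·B·AB·AB·B·AB·B·AB·AB·B·AB·B·AB·AB·B·AB
    A ↦ B
    B ↦ AB
    C ↦ CB

A->B, B->AB, C->CB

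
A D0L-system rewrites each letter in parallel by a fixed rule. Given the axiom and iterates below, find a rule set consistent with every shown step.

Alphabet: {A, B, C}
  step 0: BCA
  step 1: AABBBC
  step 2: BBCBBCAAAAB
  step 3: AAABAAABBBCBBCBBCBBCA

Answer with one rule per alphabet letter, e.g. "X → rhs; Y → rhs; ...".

  step 2 ⇒ step 3: BBCBBCAAAAB ⇒ A·A·AB·A·A·AB·BBC·BBC·BBC·BBC·A
    A ↦ BBC
    B ↦ A
    C ↦ AB

A->BBC, B->A, C->AB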